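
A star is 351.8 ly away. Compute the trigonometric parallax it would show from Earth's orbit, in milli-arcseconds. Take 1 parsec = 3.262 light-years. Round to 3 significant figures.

d = 351.8 ly ÷ 3.262 = 107.85 pc.
p = 1/d = 1/107.85 = 0.0092721 arcsec.
= 0.0092721 × 1000 = 9.2721 mas.

9.27 mas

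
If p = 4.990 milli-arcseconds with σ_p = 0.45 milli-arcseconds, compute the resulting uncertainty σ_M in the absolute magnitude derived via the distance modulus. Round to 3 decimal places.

M = m − 5 log₁₀ d + 5 = m + 5 log₁₀ p + 5, so ∂M/∂p = 5/(p ln 10).
σ_M = (5/ln 10) · (σ_p/p) = 2.1715 × 0.45/4.990 = 2.1715 × 0.09018 = 0.19583.

σ_M = 0.196 mag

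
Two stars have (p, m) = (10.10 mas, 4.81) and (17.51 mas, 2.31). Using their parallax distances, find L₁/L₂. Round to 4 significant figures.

d₁ = 1/p₁ = 1/0.01010″ = 99.01 pc; d₂ = 1/p₂ = 1/0.01751″ = 57.11 pc.
M₁ = m₁ − 5 log₁₀ d₁ + 5 = 4.81 − 9.9784 + 5 = -0.1684.
M₂ = 2.31 − 8.7836 + 5 = -1.4736.
L₁/L₂ = 10^(0.4(M₂ − M₁)) = 10^(0.4 × (-1.3052)) = 10^(-0.52208) = 0.30055.

L₁/L₂ = 0.3006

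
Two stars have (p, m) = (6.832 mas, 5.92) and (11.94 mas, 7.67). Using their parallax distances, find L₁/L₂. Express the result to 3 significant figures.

L₁/L₂ = 15.3

d₁ = 1/p₁ = 1/0.006832″ = 146.37 pc; d₂ = 1/p₂ = 1/0.01194″ = 83.752 pc.
M₁ = m₁ − 5 log₁₀ d₁ + 5 = 5.92 − 10.8273 + 5 = 0.0927.
M₂ = 7.67 − 9.6150 + 5 = 3.0550.
L₁/L₂ = 10^(0.4(M₂ − M₁)) = 10^(0.4 × 2.9623) = 10^1.18492 = 15.308.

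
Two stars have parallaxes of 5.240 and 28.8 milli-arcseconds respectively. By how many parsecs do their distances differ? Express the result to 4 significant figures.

d_A = 1/0.005240″ = 190.84 pc; d_B = 1/0.02880″ = 34.722 pc.
|d_B − d_A| = |34.722 − 190.84| = 156.12 pc.

156.1 pc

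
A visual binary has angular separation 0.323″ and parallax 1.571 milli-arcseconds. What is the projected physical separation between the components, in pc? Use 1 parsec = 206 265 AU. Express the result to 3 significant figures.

d = 1/p = 1/0.001571″ = 636.54 pc.
At distance d (pc), an angle of θ arcsec spans θ·d AU: s = 0.323 × 636.54 = 205.6 AU.
= 205.6 / 206265 = 0.00099678 pc.

0.000997 pc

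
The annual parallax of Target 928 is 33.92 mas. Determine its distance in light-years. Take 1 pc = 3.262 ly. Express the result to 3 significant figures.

96.2 light years

p = 33.92 mas = 0.03392 arcsec.
d = 1/p = 1/0.03392 = 29.481 pc.
In light-years: 29.481 × 3.262 = 96.167 ly.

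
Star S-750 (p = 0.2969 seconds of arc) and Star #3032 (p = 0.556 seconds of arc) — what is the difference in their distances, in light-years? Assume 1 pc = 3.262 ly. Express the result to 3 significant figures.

d_A = 1/0.2969″ = 3.3681 pc; d_B = 1/0.5560″ = 1.7986 pc.
|d_B − d_A| = |1.7986 − 3.3681| = 1.5695 pc = 1.5695 × 3.262 ly = 5.1197 ly.

5.12 ly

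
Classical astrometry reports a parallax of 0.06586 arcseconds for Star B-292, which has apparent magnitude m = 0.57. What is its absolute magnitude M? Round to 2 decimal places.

M = -0.34

d = 1/p = 1/0.06586″ = 15.184 pc.
m − M = 5 log₁₀(15.184) − 5 = 5.9069 − 5 = 0.9069.
M = m − (m − M) = 0.57 − 0.9069 = -0.34.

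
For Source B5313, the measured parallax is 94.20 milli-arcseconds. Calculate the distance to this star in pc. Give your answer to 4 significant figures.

p = 94.20 milli-arcseconds = 0.09420 arcsec.
d = 1/p = 1/0.09420 = 10.616 pc.

10.62 pc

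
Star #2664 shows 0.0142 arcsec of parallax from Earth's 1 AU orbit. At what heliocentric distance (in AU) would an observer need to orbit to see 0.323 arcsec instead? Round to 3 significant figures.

Parallax scales linearly with baseline: p ∝ B, so B = p_target / p_Earth × 1 AU.
B = 0.323 / 0.0142 = 22.746 AU.

22.7 AU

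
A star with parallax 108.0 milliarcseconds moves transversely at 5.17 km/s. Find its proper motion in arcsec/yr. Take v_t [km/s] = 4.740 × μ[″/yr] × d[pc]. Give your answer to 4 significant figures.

0.1178 arcsec/yr

d = 1/p = 1/0.1080″ = 9.2593 pc.
μ = v_t / (4.74 d) = 5.17 / (4.74 × 9.2593) = 5.17 / 43.889 = 0.1178 ″/yr.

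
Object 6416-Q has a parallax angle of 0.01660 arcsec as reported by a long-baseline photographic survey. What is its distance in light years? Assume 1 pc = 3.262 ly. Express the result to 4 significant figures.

d = 1/p = 1/0.01660 = 60.241 pc.
In light-years: 60.241 × 3.262 = 196.51 ly.

196.5 light years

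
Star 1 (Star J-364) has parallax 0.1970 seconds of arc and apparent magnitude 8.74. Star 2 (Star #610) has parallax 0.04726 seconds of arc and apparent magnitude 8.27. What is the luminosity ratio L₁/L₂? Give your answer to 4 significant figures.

L₁/L₂ = 0.03733

d₁ = 1/p₁ = 1/0.1970″ = 5.0761 pc; d₂ = 1/p₂ = 1/0.04726″ = 21.16 pc.
M₁ = m₁ − 5 log₁₀ d₁ + 5 = 8.74 − 3.5277 + 5 = 10.2123.
M₂ = 8.27 − 6.6276 + 5 = 6.6424.
L₁/L₂ = 10^(0.4(M₂ − M₁)) = 10^(0.4 × (-3.5699)) = 10^(-1.42796) = 0.037328.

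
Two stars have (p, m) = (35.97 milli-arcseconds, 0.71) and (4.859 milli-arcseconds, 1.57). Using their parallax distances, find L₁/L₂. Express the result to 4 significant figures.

L₁/L₂ = 0.04029

d₁ = 1/p₁ = 1/0.03597″ = 27.801 pc; d₂ = 1/p₂ = 1/0.004859″ = 205.8 pc.
M₁ = m₁ − 5 log₁₀ d₁ + 5 = 0.71 − 7.2203 + 5 = -1.5103.
M₂ = 1.57 − 11.5672 + 5 = -4.9972.
L₁/L₂ = 10^(0.4(M₂ − M₁)) = 10^(0.4 × (-3.4869)) = 10^(-1.39476) = 0.040294.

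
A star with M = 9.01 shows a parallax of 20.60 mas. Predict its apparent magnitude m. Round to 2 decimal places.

d = 1/p = 1/0.02060″ = 48.544 pc.
m − M = 5 log₁₀ d − 5 = 5 log₁₀(48.544) − 5 = 8.4307 − 5 = 3.4307.
m = M + (m − M) = 9.01 + 3.4307 = 12.44.

m = 12.44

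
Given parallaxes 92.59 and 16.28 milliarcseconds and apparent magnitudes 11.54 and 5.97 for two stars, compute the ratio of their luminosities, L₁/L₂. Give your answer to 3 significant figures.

L₁/L₂ = 0.000183

d₁ = 1/p₁ = 1/0.09259″ = 10.8 pc; d₂ = 1/p₂ = 1/0.01628″ = 61.425 pc.
M₁ = m₁ − 5 log₁₀ d₁ + 5 = 11.54 − 5.1671 + 5 = 11.3729.
M₂ = 5.97 − 8.9417 + 5 = 2.0283.
L₁/L₂ = 10^(0.4(M₂ − M₁)) = 10^(0.4 × (-9.3446)) = 10^(-3.73784) = 0.00018288.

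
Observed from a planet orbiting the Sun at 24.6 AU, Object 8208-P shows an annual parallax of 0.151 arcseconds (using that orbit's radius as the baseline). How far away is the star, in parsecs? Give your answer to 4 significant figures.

162.9 pc

With baseline B (in AU) and parallax p (in arcsec), d = B/p parsecs.
d = 24.6 / 0.151 = 162.91 pc.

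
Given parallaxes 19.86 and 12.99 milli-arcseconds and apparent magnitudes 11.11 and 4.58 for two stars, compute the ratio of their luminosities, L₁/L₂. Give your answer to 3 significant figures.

d₁ = 1/p₁ = 1/0.01986″ = 50.352 pc; d₂ = 1/p₂ = 1/0.01299″ = 76.982 pc.
M₁ = m₁ − 5 log₁₀ d₁ + 5 = 11.11 − 8.5101 + 5 = 7.5999.
M₂ = 4.58 − 9.4319 + 5 = 0.1481.
L₁/L₂ = 10^(0.4(M₂ − M₁)) = 10^(0.4 × (-7.4518)) = 10^(-2.98072) = 0.0010454.

L₁/L₂ = 0.00105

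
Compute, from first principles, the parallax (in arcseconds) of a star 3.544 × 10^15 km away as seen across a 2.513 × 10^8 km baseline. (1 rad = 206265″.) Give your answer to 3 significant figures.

θ ≈ B/d = (2.513 × 10^8) / (3.544 × 10^15) = 7.0909 × 10^-8 rad.
In arcseconds: 7.0909 × 10^-8 × 206265 = 0.014626″.

0.0146 arcsec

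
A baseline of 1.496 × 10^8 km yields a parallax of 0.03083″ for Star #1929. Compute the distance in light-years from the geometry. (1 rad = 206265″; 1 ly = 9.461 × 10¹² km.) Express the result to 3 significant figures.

θ = 0.03083″ = 0.03083/206265 = 1.4947 × 10^-7 rad.
d = B/θ = (1.496 × 10^8) / (1.4947 × 10^-7) = 1.0009 × 10^15 km = (1.0009 × 10^15) / (9.461 × 10^12) ly = 105.79 ly.

106 ly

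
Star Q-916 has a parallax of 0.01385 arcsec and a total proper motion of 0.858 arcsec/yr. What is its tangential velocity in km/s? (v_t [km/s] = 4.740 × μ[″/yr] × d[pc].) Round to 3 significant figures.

d = 1/p = 1/0.01385″ = 72.202 pc.
v_t = 4.74 × μ × d = 4.74 × 0.858 × 72.202 = 293.64 km/s.

294 km/s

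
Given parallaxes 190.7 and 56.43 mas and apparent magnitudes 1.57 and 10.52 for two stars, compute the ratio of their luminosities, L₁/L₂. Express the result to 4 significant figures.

L₁/L₂ = 332.9

d₁ = 1/p₁ = 1/0.1907″ = 5.2438 pc; d₂ = 1/p₂ = 1/0.05643″ = 17.721 pc.
M₁ = m₁ − 5 log₁₀ d₁ + 5 = 1.57 − 3.5982 + 5 = 2.9718.
M₂ = 10.52 − 6.2424 + 5 = 9.2776.
L₁/L₂ = 10^(0.4(M₂ − M₁)) = 10^(0.4 × 6.3058) = 10^2.52232 = 332.9.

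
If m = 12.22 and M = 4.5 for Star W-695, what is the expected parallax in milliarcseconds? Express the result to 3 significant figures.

2.86 mas

m − M = 12.22 − 4.5 = 7.72.
d = 10^((m−M)/5 + 1) = 10^2.544 = 349.95 pc.
p = 1/d = 1/349.95 = 0.0028576 arcsec = 2.8576 mas.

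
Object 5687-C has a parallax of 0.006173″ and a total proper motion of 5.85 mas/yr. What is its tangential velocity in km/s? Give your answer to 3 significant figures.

d = 1/p = 1/0.006173″ = 162 pc.
μ = 5.85 mas/yr = 0.00585 ″/yr.
v_t = 4.74 × μ × d = 4.74 × 0.00585 × 162 = 4.4921 km/s.

4.49 km/s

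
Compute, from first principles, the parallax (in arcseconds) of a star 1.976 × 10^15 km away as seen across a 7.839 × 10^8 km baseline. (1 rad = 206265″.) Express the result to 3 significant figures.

θ ≈ B/d = (7.839 × 10^8) / (1.976 × 10^15) = 3.9671 × 10^-7 rad.
In arcseconds: 3.9671 × 10^-7 × 206265 = 0.081827″.

0.0818 arcsec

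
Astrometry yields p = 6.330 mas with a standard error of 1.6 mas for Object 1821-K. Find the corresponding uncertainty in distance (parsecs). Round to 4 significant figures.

d = 1/p, so σ_d = σ_p / p².
σ_d = 0.00160 / (0.006330)² = 0.00160 / 0.000040069 = 39.931 pc.

39.93 pc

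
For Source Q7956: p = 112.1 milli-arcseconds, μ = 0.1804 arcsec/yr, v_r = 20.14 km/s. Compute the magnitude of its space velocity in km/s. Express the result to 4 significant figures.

d = 1/p = 1/0.1121″ = 8.9206 pc.
v_t = 4.740 μ d = 4.740 × 0.1804 × 8.9206 = 7.628 km/s.
v = √(v_r² + v_t²) = √(20.14² + 7.628²) = √463.806 = 21.536 km/s.

21.54 km/s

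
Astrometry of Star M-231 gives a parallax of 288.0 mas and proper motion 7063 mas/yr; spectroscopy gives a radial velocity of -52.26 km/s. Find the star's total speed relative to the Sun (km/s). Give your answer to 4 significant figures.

d = 1/p = 1/0.2880″ = 3.4722 pc.
μ = 7063 mas/yr = 7.063 ″/yr.
v_t = 4.740 μ d = 4.740 × 7.063 × 3.4722 = 116.24 km/s.
v = √(v_r² + v_t²) = √((-52.26)² + 116.24²) = √16242.8 = 127.45 km/s.

127.5 km/s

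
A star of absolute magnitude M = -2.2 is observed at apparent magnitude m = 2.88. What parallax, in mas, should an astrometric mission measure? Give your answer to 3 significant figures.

m − M = 2.88 − (-2.2) = 5.08.
d = 10^((m−M)/5 + 1) = 10^2.016 = 103.75 pc.
p = 1/d = 1/103.75 = 0.0096386 arcsec = 9.6386 mas.

9.64 mas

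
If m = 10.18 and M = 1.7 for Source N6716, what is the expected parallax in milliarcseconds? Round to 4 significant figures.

2.014 mas

m − M = 10.18 − 1.7 = 8.48.
d = 10^((m−M)/5 + 1) = 10^2.696 = 496.59 pc.
p = 1/d = 1/496.59 = 0.0020137 arcsec = 2.0137 mas.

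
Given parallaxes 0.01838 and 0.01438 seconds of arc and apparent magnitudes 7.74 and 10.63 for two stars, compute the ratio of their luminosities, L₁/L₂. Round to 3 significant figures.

d₁ = 1/p₁ = 1/0.01838″ = 54.407 pc; d₂ = 1/p₂ = 1/0.01438″ = 69.541 pc.
M₁ = m₁ − 5 log₁₀ d₁ + 5 = 7.74 − 8.6783 + 5 = 4.0617.
M₂ = 10.63 − 9.2112 + 5 = 6.4188.
L₁/L₂ = 10^(0.4(M₂ − M₁)) = 10^(0.4 × 2.3571) = 10^0.94284 = 8.7668.

L₁/L₂ = 8.77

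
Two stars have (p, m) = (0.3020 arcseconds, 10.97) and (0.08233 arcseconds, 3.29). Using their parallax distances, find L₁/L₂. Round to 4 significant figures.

d₁ = 1/p₁ = 1/0.3020″ = 3.3113 pc; d₂ = 1/p₂ = 1/0.08233″ = 12.146 pc.
M₁ = m₁ − 5 log₁₀ d₁ + 5 = 10.97 − 2.6000 + 5 = 13.3700.
M₂ = 3.29 − 5.4222 + 5 = 2.8678.
L₁/L₂ = 10^(0.4(M₂ − M₁)) = 10^(0.4 × (-10.5022)) = 10^(-4.20088) = 0.000062968.

L₁/L₂ = 6.297 × 10^-5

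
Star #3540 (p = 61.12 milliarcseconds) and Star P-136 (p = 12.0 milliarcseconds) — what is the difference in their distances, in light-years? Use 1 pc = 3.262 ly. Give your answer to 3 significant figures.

d_A = 1/0.06112″ = 16.361 pc; d_B = 1/0.01200″ = 83.333 pc.
|d_B − d_A| = |83.333 − 16.361| = 66.972 pc = 66.972 × 3.262 ly = 218.46 ly.

218 ly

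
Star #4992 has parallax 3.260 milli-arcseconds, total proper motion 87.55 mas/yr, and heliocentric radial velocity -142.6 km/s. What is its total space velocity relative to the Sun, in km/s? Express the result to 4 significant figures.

191.2 km/s

d = 1/p = 1/0.003260″ = 306.75 pc.
μ = 87.55 mas/yr = 0.08755 ″/yr.
v_t = 4.740 μ d = 4.740 × 0.08755 × 306.75 = 127.3 km/s.
v = √(v_r² + v_t²) = √((-142.6)² + 127.3²) = √36540.1 = 191.15 km/s.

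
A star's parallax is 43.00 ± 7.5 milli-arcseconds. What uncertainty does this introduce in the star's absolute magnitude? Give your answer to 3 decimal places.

σ_M = 0.379 mag

M = m − 5 log₁₀ d + 5 = m + 5 log₁₀ p + 5, so ∂M/∂p = 5/(p ln 10).
σ_M = (5/ln 10) · (σ_p/p) = 2.1715 × 7.5/43.00 = 2.1715 × 0.17442 = 0.37875.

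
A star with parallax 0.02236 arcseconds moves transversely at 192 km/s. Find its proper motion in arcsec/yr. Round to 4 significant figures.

d = 1/p = 1/0.02236″ = 44.723 pc.
μ = v_t / (4.74 d) = 192 / (4.74 × 44.723) = 192 / 211.99 = 0.9057 ″/yr.

0.9057 arcsec/yr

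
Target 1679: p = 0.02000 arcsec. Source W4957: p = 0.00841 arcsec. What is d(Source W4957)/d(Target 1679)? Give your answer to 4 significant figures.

Since d = 1/p, d_B/d_A = p_A/p_B.
= 0.02000 / 0.00841 = 2.3781.

2.378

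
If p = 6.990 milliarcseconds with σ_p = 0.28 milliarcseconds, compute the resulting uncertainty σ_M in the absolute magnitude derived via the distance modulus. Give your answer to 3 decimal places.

M = m − 5 log₁₀ d + 5 = m + 5 log₁₀ p + 5, so ∂M/∂p = 5/(p ln 10).
σ_M = (5/ln 10) · (σ_p/p) = 2.1715 × 0.28/6.990 = 2.1715 × 0.040057 = 0.086984.

σ_M = 0.087 mag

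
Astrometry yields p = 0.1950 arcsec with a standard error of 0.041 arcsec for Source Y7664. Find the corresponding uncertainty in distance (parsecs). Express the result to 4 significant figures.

1.078 pc

d = 1/p, so σ_d = σ_p / p².
σ_d = 0.0410 / (0.1950)² = 0.0410 / 0.038025 = 1.0782 pc.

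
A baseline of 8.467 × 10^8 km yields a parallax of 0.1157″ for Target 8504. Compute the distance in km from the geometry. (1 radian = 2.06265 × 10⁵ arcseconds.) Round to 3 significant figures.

θ = 0.1157″ = 0.1157/206265 = 5.6093 × 10^-7 rad.
d = B/θ = (8.467 × 10^8) / (5.6093 × 10^-7) = 1.5095 × 10^15 km.

1.51 × 10^15 km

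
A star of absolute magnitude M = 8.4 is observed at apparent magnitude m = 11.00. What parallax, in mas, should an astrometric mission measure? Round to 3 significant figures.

30.2 mas

m − M = 11.00 − 8.4 = 2.60.
d = 10^((m−M)/5 + 1) = 10^1.520 = 33.113 pc.
p = 1/d = 1/33.113 = 0.0302 arcsec = 30.2 mas.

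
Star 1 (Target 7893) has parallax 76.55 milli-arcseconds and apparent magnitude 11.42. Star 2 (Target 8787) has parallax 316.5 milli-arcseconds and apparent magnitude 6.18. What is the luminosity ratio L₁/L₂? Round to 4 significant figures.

L₁/L₂ = 0.1370

d₁ = 1/p₁ = 1/0.07655″ = 13.063 pc; d₂ = 1/p₂ = 1/0.3165″ = 3.1596 pc.
M₁ = m₁ − 5 log₁₀ d₁ + 5 = 11.42 − 5.5802 + 5 = 10.8398.
M₂ = 6.18 − 2.4982 + 5 = 8.6818.
L₁/L₂ = 10^(0.4(M₂ − M₁)) = 10^(0.4 × (-2.1580)) = 10^(-0.86320) = 0.13703.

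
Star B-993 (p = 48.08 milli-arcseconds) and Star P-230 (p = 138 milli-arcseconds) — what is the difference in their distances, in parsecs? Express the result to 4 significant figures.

d_A = 1/0.04808″ = 20.799 pc; d_B = 1/0.1380″ = 7.2464 pc.
|d_B − d_A| = |7.2464 − 20.799| = 13.553 pc.

13.55 pc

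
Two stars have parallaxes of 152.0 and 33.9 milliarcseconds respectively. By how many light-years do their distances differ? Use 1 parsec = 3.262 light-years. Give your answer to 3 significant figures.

74.8 ly

d_A = 1/0.1520″ = 6.5789 pc; d_B = 1/0.03390″ = 29.499 pc.
|d_B − d_A| = |29.499 − 6.5789| = 22.92 pc = 22.92 × 3.262 ly = 74.765 ly.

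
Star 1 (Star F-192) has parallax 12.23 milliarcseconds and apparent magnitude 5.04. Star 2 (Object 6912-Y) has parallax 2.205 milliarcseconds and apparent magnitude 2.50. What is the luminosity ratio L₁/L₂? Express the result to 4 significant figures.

L₁/L₂ = 0.003133

d₁ = 1/p₁ = 1/0.01223″ = 81.766 pc; d₂ = 1/p₂ = 1/0.002205″ = 453.51 pc.
M₁ = m₁ − 5 log₁₀ d₁ + 5 = 5.04 − 9.5629 + 5 = 0.4771.
M₂ = 2.50 − 13.2829 + 5 = -5.7829.
L₁/L₂ = 10^(0.4(M₂ − M₁)) = 10^(0.4 × (-6.2600)) = 10^(-2.50400) = 0.0031333.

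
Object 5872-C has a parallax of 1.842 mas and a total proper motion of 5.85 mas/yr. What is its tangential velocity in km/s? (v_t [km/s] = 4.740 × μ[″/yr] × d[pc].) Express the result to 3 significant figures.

15.1 km/s

d = 1/p = 1/0.001842″ = 542.89 pc.
μ = 5.85 mas/yr = 0.00585 ″/yr.
v_t = 4.74 × μ × d = 4.74 × 0.00585 × 542.89 = 15.054 km/s.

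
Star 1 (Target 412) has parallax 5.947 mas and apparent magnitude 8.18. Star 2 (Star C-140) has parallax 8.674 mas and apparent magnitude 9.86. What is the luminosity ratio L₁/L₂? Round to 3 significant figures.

L₁/L₂ = 10.0

d₁ = 1/p₁ = 1/0.005947″ = 168.15 pc; d₂ = 1/p₂ = 1/0.008674″ = 115.29 pc.
M₁ = m₁ − 5 log₁₀ d₁ + 5 = 8.18 − 11.1285 + 5 = 2.0515.
M₂ = 9.86 − 10.3090 + 5 = 4.5510.
L₁/L₂ = 10^(0.4(M₂ − M₁)) = 10^(0.4 × 2.4995) = 10^0.99980 = 9.9954.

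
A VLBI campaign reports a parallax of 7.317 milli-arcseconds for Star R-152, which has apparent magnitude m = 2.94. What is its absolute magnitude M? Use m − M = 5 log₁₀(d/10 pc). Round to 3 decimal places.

d = 1/p = 1/0.007317″ = 136.67 pc.
m − M = 5 log₁₀(136.67) − 5 = 10.6784 − 5 = 5.6784.
M = m − (m − M) = 2.94 − 5.6784 = -2.738.

M = -2.738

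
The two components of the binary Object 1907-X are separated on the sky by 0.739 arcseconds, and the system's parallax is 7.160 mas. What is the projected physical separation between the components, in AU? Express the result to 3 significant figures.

103 AU

d = 1/p = 1/0.007160″ = 139.66 pc.
At distance d (pc), an angle of θ arcsec spans θ·d AU: s = 0.739 × 139.66 = 103.21 AU.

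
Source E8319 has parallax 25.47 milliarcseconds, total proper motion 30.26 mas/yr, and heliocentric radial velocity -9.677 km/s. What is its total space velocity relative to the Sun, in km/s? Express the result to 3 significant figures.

11.2 km/s

d = 1/p = 1/0.02547″ = 39.262 pc.
μ = 30.26 mas/yr = 0.03026 ″/yr.
v_t = 4.740 μ d = 4.740 × 0.03026 × 39.262 = 5.6314 km/s.
v = √(v_r² + v_t²) = √((-9.677)² + 5.6314²) = √125.357 = 11.196 km/s.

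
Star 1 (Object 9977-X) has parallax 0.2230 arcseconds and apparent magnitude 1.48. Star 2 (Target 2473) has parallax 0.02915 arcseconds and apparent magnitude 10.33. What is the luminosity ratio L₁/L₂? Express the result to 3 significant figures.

d₁ = 1/p₁ = 1/0.2230″ = 4.4843 pc; d₂ = 1/p₂ = 1/0.02915″ = 34.305 pc.
M₁ = m₁ − 5 log₁₀ d₁ + 5 = 1.48 − 3.2585 + 5 = 3.2215.
M₂ = 10.33 − 7.6768 + 5 = 7.6532.
L₁/L₂ = 10^(0.4(M₂ − M₁)) = 10^(0.4 × 4.4317) = 10^1.77268 = 59.249.

L₁/L₂ = 59.2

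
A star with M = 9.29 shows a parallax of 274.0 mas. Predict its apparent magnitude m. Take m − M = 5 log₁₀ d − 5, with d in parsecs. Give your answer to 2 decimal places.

m = 7.10

d = 1/p = 1/0.2740″ = 3.6496 pc.
m − M = 5 log₁₀ d − 5 = 5 log₁₀(3.6496) − 5 = 2.8112 − 5 = -2.1888.
m = M + (m − M) = 9.29 + (-2.1888) = 7.10.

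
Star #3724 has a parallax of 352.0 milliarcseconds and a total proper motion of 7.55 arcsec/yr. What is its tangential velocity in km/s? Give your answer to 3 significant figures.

d = 1/p = 1/0.3520″ = 2.8409 pc.
v_t = 4.74 × μ × d = 4.74 × 7.55 × 2.8409 = 101.67 km/s.

102 km/s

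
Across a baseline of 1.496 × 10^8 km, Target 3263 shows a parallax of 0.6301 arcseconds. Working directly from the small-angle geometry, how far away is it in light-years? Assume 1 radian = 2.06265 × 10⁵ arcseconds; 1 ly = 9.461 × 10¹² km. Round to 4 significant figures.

θ = 0.6301″ = 0.6301/206265 = 3.0548 × 10^-6 rad.
d = B/θ = (1.496 × 10^8) / (3.0548 × 10^-6) = 4.8972 × 10^13 km = (4.8972 × 10^13) / (9.461 × 10^12) ly = 5.1762 ly.

5.176 ly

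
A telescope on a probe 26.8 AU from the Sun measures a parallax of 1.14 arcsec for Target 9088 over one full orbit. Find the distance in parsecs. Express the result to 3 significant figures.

With baseline B (in AU) and parallax p (in arcsec), d = B/p parsecs.
d = 26.8 / 1.14 = 23.509 pc.

23.5 pc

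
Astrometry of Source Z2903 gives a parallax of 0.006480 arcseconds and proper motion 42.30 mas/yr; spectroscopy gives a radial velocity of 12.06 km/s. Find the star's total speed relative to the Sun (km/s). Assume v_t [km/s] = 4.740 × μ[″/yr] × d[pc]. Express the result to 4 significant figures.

33.21 km/s

d = 1/p = 1/0.006480″ = 154.32 pc.
μ = 42.30 mas/yr = 0.04230 ″/yr.
v_t = 4.740 μ d = 4.740 × 0.04230 × 154.32 = 30.941 km/s.
v = √(v_r² + v_t²) = √(12.06² + 30.941²) = √1102.79 = 33.208 km/s.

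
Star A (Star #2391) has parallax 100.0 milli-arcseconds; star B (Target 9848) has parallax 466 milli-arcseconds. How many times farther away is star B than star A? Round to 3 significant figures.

Since d = 1/p, d_B/d_A = p_A/p_B.
= 100.0 / 466 = 0.21459.

0.215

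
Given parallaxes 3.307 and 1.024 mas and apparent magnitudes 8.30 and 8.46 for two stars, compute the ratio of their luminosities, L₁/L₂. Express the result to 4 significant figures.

L₁/L₂ = 0.1111

d₁ = 1/p₁ = 1/0.003307″ = 302.39 pc; d₂ = 1/p₂ = 1/0.001024″ = 976.56 pc.
M₁ = m₁ − 5 log₁₀ d₁ + 5 = 8.30 − 12.4028 + 5 = 0.8972.
M₂ = 8.46 − 14.9485 + 5 = -1.4885.
L₁/L₂ = 10^(0.4(M₂ − M₁)) = 10^(0.4 × (-2.3857)) = 10^(-0.95428) = 0.1111.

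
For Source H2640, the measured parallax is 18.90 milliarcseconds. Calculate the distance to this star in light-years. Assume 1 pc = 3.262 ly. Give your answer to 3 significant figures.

173 light years

p = 18.90 milliarcseconds = 0.01890 arcsec.
d = 1/p = 1/0.01890 = 52.91 pc.
In light-years: 52.91 × 3.262 = 172.59 ly.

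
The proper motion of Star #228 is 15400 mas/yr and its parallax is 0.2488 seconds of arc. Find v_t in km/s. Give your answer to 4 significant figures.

293.4 km/s

d = 1/p = 1/0.2488″ = 4.0193 pc.
μ = 15400 mas/yr = 15.4 ″/yr.
v_t = 4.74 × μ × d = 4.74 × 15.4 × 4.0193 = 293.39 km/s.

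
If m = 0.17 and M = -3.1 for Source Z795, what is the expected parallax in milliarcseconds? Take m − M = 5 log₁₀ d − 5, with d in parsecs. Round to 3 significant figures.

22.2 mas

m − M = 0.17 − (-3.1) = 3.27.
d = 10^((m−M)/5 + 1) = 10^1.654 = 45.082 pc.
p = 1/d = 1/45.082 = 0.022182 arcsec = 22.182 mas.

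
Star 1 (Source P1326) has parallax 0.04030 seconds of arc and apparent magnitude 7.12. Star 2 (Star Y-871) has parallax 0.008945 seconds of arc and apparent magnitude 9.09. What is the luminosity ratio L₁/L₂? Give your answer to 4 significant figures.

L₁/L₂ = 0.3024

d₁ = 1/p₁ = 1/0.04030″ = 24.814 pc; d₂ = 1/p₂ = 1/0.008945″ = 111.79 pc.
M₁ = m₁ − 5 log₁₀ d₁ + 5 = 7.12 − 6.9735 + 5 = 5.1465.
M₂ = 9.09 − 10.2420 + 5 = 3.8480.
L₁/L₂ = 10^(0.4(M₂ − M₁)) = 10^(0.4 × (-1.2985)) = 10^(-0.51940) = 0.30241.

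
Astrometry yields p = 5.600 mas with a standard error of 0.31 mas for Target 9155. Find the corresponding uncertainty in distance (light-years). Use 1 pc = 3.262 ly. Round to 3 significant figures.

d = 1/p, so σ_d = σ_p / p².
σ_d = 0.000310 / (0.005600)² = 0.000310 / 0.00003136 = 9.8852 pc = 9.8852 × 3.262 ly = 32.246 ly.

32.2 ly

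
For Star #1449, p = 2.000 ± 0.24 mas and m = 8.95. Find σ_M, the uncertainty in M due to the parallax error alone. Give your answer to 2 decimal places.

M = m − 5 log₁₀ d + 5 = m + 5 log₁₀ p + 5, so ∂M/∂p = 5/(p ln 10).
σ_M = (5/ln 10) · (σ_p/p) = 2.1715 × 0.24/2.000 = 2.1715 × 0.12 = 0.26058.

σ_M = 0.26 mag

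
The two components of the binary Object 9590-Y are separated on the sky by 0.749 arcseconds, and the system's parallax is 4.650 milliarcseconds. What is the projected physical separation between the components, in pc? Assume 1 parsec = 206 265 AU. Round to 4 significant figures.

0.0007809 pc

d = 1/p = 1/0.004650″ = 215.05 pc.
At distance d (pc), an angle of θ arcsec spans θ·d AU: s = 0.749 × 215.05 = 161.07 AU.
= 161.07 / 206265 = 0.00078089 pc.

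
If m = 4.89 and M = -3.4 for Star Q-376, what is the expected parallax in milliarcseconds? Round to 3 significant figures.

m − M = 4.89 − (-3.4) = 8.29.
d = 10^((m−M)/5 + 1) = 10^2.658 = 454.99 pc.
p = 1/d = 1/454.99 = 0.0021979 arcsec = 2.1979 mas.

2.20 mas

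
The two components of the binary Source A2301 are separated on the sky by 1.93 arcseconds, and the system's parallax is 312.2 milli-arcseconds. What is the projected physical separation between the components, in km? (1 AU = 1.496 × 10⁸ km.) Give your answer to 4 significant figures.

d = 1/p = 1/0.3122″ = 3.2031 pc.
At distance d (pc), an angle of θ arcsec spans θ·d AU: s = 1.93 × 3.2031 = 6.182 AU.
= 6.182 × 1.496 × 10⁸ km = 9.2483 × 10^8 km.

9.248 × 10^8 km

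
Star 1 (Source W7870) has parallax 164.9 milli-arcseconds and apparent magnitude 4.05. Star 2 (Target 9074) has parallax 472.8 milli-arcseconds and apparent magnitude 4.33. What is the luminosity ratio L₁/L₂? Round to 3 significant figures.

L₁/L₂ = 10.6

d₁ = 1/p₁ = 1/0.1649″ = 6.0643 pc; d₂ = 1/p₂ = 1/0.4728″ = 2.1151 pc.
M₁ = m₁ − 5 log₁₀ d₁ + 5 = 4.05 − 3.9139 + 5 = 5.1361.
M₂ = 4.33 − 1.6267 + 5 = 7.7033.
L₁/L₂ = 10^(0.4(M₂ − M₁)) = 10^(0.4 × 2.5672) = 10^1.02688 = 10.638.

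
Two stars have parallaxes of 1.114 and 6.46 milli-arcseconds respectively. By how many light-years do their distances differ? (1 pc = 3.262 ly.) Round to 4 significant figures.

2423 ly

d_A = 1/0.001114″ = 897.67 pc; d_B = 1/0.006460″ = 154.8 pc.
|d_B − d_A| = |154.8 − 897.67| = 742.87 pc = 742.87 × 3.262 ly = 2423.2 ly.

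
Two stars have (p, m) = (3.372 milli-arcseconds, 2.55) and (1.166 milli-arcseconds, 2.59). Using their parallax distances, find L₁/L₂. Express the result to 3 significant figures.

d₁ = 1/p₁ = 1/0.003372″ = 296.56 pc; d₂ = 1/p₂ = 1/0.001166″ = 857.63 pc.
M₁ = m₁ − 5 log₁₀ d₁ + 5 = 2.55 − 12.3606 + 5 = -4.8106.
M₂ = 2.59 − 14.6665 + 5 = -7.0765.
L₁/L₂ = 10^(0.4(M₂ − M₁)) = 10^(0.4 × (-2.2659)) = 10^(-0.90636) = 0.12406.

L₁/L₂ = 0.124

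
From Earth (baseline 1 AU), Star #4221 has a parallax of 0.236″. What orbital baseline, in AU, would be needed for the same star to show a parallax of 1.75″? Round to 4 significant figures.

Parallax scales linearly with baseline: p ∝ B, so B = p_target / p_Earth × 1 AU.
B = 1.75 / 0.236 = 7.4153 AU.

7.415 AU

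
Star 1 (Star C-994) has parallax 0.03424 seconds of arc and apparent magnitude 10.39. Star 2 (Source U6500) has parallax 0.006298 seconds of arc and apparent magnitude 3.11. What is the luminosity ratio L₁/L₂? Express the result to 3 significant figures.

d₁ = 1/p₁ = 1/0.03424″ = 29.206 pc; d₂ = 1/p₂ = 1/0.006298″ = 158.78 pc.
M₁ = m₁ − 5 log₁₀ d₁ + 5 = 10.39 − 7.3274 + 5 = 8.0626.
M₂ = 3.11 − 11.0040 + 5 = -2.8940.
L₁/L₂ = 10^(0.4(M₂ − M₁)) = 10^(0.4 × (-10.9566)) = 10^(-4.38264) = 0.000041434.

L₁/L₂ = 4.14 × 10^-5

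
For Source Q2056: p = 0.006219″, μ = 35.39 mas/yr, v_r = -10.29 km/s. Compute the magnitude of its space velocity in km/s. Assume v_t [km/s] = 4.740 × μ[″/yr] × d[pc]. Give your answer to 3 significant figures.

d = 1/p = 1/0.006219″ = 160.8 pc.
μ = 35.39 mas/yr = 0.03539 ″/yr.
v_t = 4.740 μ d = 4.740 × 0.03539 × 160.8 = 26.974 km/s.
v = √(v_r² + v_t²) = √((-10.29)² + 26.974²) = √833.481 = 28.87 km/s.

28.9 km/s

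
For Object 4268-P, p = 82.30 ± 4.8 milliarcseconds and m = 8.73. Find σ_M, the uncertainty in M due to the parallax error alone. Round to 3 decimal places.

σ_M = 0.127 mag

M = m − 5 log₁₀ d + 5 = m + 5 log₁₀ p + 5, so ∂M/∂p = 5/(p ln 10).
σ_M = (5/ln 10) · (σ_p/p) = 2.1715 × 4.8/82.30 = 2.1715 × 0.058323 = 0.12665.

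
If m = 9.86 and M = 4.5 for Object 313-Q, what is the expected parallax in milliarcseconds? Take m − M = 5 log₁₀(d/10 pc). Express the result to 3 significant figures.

m − M = 9.86 − 4.5 = 5.36.
d = 10^((m−M)/5 + 1) = 10^2.072 = 118.03 pc.
p = 1/d = 1/118.03 = 0.0084724 arcsec = 8.4724 mas.

8.47 mas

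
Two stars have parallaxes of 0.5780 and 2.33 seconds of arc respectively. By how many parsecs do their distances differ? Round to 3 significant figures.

1.30 pc

d_A = 1/0.5780″ = 1.7301 pc; d_B = 1/2.330″ = 0.42918 pc.
|d_B − d_A| = |0.42918 − 1.7301| = 1.3009 pc.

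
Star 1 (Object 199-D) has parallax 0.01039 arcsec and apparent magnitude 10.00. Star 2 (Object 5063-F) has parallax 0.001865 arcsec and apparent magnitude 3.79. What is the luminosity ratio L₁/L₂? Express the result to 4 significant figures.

d₁ = 1/p₁ = 1/0.01039″ = 96.246 pc; d₂ = 1/p₂ = 1/0.001865″ = 536.19 pc.
M₁ = m₁ − 5 log₁₀ d₁ + 5 = 10.00 − 9.9169 + 5 = 5.0831.
M₂ = 3.79 − 13.6466 + 5 = -4.8566.
L₁/L₂ = 10^(0.4(M₂ − M₁)) = 10^(0.4 × (-9.9397)) = 10^(-3.97588) = 0.00010571.

L₁/L₂ = 0.0001057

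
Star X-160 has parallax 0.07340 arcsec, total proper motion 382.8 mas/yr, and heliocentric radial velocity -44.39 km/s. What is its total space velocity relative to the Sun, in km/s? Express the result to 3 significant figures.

d = 1/p = 1/0.07340″ = 13.624 pc.
μ = 382.8 mas/yr = 0.3828 ″/yr.
v_t = 4.740 μ d = 4.740 × 0.3828 × 13.624 = 24.72 km/s.
v = √(v_r² + v_t²) = √((-44.39)² + 24.72²) = √2581.55 = 50.809 km/s.

50.8 km/s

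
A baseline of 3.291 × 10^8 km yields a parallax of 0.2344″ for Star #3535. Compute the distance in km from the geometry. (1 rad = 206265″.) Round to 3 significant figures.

2.90 × 10^14 km

θ = 0.2344″ = 0.2344/206265 = 1.1364 × 10^-6 rad.
d = B/θ = (3.291 × 10^8) / (1.1364 × 10^-6) = 2.8960 × 10^14 km.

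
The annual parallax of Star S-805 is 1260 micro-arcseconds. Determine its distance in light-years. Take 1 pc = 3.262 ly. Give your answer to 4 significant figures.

2589 light years

p = 1260 micro-arcseconds = 0.001260 arcsec.
d = 1/p = 1/0.001260 = 793.65 pc.
In light-years: 793.65 × 3.262 = 2588.9 ly.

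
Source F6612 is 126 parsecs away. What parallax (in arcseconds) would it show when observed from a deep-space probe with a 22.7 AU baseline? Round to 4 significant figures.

p (arcsec) = B (AU) / d (pc).
p = 22.7 / 126 = 0.18016 arcsec.

0.1802 arcsec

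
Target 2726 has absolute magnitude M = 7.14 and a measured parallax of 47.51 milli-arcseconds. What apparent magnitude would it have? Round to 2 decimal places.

d = 1/p = 1/0.04751″ = 21.048 pc.
m − M = 5 log₁₀ d − 5 = 5 log₁₀(21.048) − 5 = 6.6161 − 5 = 1.6161.
m = M + (m − M) = 7.14 + 1.6161 = 8.76.

m = 8.76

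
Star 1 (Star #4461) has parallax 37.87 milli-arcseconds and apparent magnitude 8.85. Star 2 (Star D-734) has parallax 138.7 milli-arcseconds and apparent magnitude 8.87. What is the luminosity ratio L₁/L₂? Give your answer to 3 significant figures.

L₁/L₂ = 13.7

d₁ = 1/p₁ = 1/0.03787″ = 26.406 pc; d₂ = 1/p₂ = 1/0.1387″ = 7.2098 pc.
M₁ = m₁ − 5 log₁₀ d₁ + 5 = 8.85 − 7.1085 + 5 = 6.7415.
M₂ = 8.87 − 4.2896 + 5 = 9.5804.
L₁/L₂ = 10^(0.4(M₂ − M₁)) = 10^(0.4 × 2.8389) = 10^1.13556 = 13.663.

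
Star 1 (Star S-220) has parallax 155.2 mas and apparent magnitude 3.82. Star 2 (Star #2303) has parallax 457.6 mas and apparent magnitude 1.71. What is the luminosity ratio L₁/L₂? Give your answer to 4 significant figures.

L₁/L₂ = 1.245

d₁ = 1/p₁ = 1/0.1552″ = 6.4433 pc; d₂ = 1/p₂ = 1/0.4576″ = 2.1853 pc.
M₁ = m₁ − 5 log₁₀ d₁ + 5 = 3.82 − 4.0455 + 5 = 4.7745.
M₂ = 1.71 − 1.6976 + 5 = 5.0124.
L₁/L₂ = 10^(0.4(M₂ − M₁)) = 10^(0.4 × 0.2379) = 10^0.09516 = 1.245.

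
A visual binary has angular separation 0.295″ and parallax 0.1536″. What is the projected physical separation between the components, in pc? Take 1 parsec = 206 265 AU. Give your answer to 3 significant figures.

9.31 × 10^-6 pc

d = 1/p = 1/0.1536″ = 6.5104 pc.
At distance d (pc), an angle of θ arcsec spans θ·d AU: s = 0.295 × 6.5104 = 1.9206 AU.
= 1.9206 / 206265 = 9.3113 × 10^-6 pc.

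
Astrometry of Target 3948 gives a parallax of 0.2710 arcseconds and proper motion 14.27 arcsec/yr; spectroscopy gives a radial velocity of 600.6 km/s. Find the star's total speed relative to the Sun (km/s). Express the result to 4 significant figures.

650.4 km/s

d = 1/p = 1/0.2710″ = 3.69 pc.
v_t = 4.740 μ d = 4.740 × 14.27 × 3.69 = 249.59 km/s.
v = √(v_r² + v_t²) = √(600.6² + 249.59²) = √423016 = 650.4 km/s.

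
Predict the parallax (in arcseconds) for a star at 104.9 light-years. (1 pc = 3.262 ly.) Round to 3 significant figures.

0.0311 arcsec

d = 104.9 ly ÷ 3.262 = 32.158 pc.
p = 1/d = 1/32.158 = 0.031096 arcsec.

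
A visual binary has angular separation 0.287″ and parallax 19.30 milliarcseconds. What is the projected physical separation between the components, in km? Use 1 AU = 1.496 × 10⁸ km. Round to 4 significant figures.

d = 1/p = 1/0.01930″ = 51.813 pc.
At distance d (pc), an angle of θ arcsec spans θ·d AU: s = 0.287 × 51.813 = 14.87 AU.
= 14.87 × 1.496 × 10⁸ km = 2.2246 × 10^9 km.

2.225 × 10^9 km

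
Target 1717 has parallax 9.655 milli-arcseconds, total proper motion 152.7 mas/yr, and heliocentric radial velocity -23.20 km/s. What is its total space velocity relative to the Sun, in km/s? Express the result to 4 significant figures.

d = 1/p = 1/0.009655″ = 103.57 pc.
μ = 152.7 mas/yr = 0.1527 ″/yr.
v_t = 4.740 μ d = 4.740 × 0.1527 × 103.57 = 74.964 km/s.
v = √(v_r² + v_t²) = √((-23.20)² + 74.964²) = √6157.84 = 78.472 km/s.

78.47 km/s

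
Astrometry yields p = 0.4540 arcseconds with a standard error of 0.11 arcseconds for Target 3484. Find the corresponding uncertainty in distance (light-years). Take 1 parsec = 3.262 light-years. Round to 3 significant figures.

d = 1/p, so σ_d = σ_p / p².
σ_d = 0.110 / (0.4540)² = 0.110 / 0.20612 = 0.53367 pc = 0.53367 × 3.262 ly = 1.7408 ly.

1.74 ly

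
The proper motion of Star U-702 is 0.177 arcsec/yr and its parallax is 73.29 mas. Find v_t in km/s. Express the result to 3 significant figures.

d = 1/p = 1/0.07329″ = 13.644 pc.
v_t = 4.74 × μ × d = 4.74 × 0.177 × 13.644 = 11.447 km/s.

11.4 km/s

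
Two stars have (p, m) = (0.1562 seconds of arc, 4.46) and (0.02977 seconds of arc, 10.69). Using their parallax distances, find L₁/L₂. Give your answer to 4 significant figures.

L₁/L₂ = 11.28

d₁ = 1/p₁ = 1/0.1562″ = 6.402 pc; d₂ = 1/p₂ = 1/0.02977″ = 33.591 pc.
M₁ = m₁ − 5 log₁₀ d₁ + 5 = 4.46 − 4.0316 + 5 = 5.4284.
M₂ = 10.69 − 7.6311 + 5 = 8.0589.
L₁/L₂ = 10^(0.4(M₂ − M₁)) = 10^(0.4 × 2.6305) = 10^1.05220 = 11.277.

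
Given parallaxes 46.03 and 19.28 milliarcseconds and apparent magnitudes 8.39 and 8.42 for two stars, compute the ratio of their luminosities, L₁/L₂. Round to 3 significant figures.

d₁ = 1/p₁ = 1/0.04603″ = 21.725 pc; d₂ = 1/p₂ = 1/0.01928″ = 51.867 pc.
M₁ = m₁ − 5 log₁₀ d₁ + 5 = 8.39 − 6.6848 + 5 = 6.7052.
M₂ = 8.42 − 8.5745 + 5 = 4.8455.
L₁/L₂ = 10^(0.4(M₂ − M₁)) = 10^(0.4 × (-1.8597)) = 10^(-0.74388) = 0.18035.

L₁/L₂ = 0.180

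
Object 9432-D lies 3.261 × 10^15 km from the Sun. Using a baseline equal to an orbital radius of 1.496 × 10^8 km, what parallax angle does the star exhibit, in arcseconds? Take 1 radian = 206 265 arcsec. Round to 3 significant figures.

0.00946 arcsec

θ ≈ B/d = (1.496 × 10^8) / (3.261 × 10^15) = 4.5875 × 10^-8 rad.
In arcseconds: 4.5875 × 10^-8 × 206265 = 0.0094624″.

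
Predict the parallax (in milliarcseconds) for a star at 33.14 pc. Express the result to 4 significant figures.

p = 1/d = 1/33.14 = 0.030175 arcsec.
= 0.030175 × 1000 = 30.175 mas.

30.18 mas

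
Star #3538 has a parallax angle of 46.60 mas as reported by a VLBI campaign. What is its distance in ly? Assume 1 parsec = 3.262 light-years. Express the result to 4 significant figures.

p = 46.60 mas = 0.04660 arcsec.
d = 1/p = 1/0.04660 = 21.459 pc.
In light-years: 21.459 × 3.262 = 69.999 ly.

70.00 ly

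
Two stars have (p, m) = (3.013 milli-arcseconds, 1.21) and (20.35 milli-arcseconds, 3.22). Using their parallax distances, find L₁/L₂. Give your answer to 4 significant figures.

L₁/L₂ = 290.5

d₁ = 1/p₁ = 1/0.003013″ = 331.9 pc; d₂ = 1/p₂ = 1/0.02035″ = 49.14 pc.
M₁ = m₁ − 5 log₁₀ d₁ + 5 = 1.21 − 12.6050 + 5 = -6.3950.
M₂ = 3.22 − 8.4572 + 5 = -0.2372.
L₁/L₂ = 10^(0.4(M₂ − M₁)) = 10^(0.4 × 6.1578) = 10^2.46312 = 290.48.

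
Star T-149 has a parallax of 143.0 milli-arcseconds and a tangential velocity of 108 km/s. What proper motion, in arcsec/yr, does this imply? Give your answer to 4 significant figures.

3.258 arcsec/yr

d = 1/p = 1/0.1430″ = 6.993 pc.
μ = v_t / (4.74 d) = 108 / (4.74 × 6.993) = 108 / 33.147 = 3.2582 ″/yr.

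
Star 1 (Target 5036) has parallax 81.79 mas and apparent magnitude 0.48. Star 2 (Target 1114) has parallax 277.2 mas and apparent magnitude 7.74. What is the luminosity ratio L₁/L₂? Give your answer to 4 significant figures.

d₁ = 1/p₁ = 1/0.08179″ = 12.226 pc; d₂ = 1/p₂ = 1/0.2772″ = 3.6075 pc.
M₁ = m₁ − 5 log₁₀ d₁ + 5 = 0.48 − 5.4364 + 5 = 0.0436.
M₂ = 7.74 − 2.7860 + 5 = 9.9540.
L₁/L₂ = 10^(0.4(M₂ − M₁)) = 10^(0.4 × 9.9104) = 10^3.96416 = 9207.9.

L₁/L₂ = 9208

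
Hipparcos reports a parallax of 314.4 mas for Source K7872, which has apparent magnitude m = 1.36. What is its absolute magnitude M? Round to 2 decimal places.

M = 3.85

d = 1/p = 1/0.3144″ = 3.1807 pc.
m − M = 5 log₁₀(3.1807) − 5 = 2.5126 − 5 = -2.4874.
M = m − (m − M) = 1.36 − (-2.4874) = 3.85.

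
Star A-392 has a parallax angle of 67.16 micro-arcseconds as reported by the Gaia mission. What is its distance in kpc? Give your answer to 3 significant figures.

14.9 kpc

p = 67.16 micro-arcseconds = 0.00006716 arcsec.
d = 1/p = 1/0.00006716 = 14890 pc.
= 14.89 kpc.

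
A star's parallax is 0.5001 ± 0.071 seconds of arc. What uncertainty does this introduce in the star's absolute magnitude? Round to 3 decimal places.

σ_M = 0.308 mag

M = m − 5 log₁₀ d + 5 = m + 5 log₁₀ p + 5, so ∂M/∂p = 5/(p ln 10).
σ_M = (5/ln 10) · (σ_p/p) = 2.1715 × 0.071/0.5001 = 2.1715 × 0.14197 = 0.30829.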